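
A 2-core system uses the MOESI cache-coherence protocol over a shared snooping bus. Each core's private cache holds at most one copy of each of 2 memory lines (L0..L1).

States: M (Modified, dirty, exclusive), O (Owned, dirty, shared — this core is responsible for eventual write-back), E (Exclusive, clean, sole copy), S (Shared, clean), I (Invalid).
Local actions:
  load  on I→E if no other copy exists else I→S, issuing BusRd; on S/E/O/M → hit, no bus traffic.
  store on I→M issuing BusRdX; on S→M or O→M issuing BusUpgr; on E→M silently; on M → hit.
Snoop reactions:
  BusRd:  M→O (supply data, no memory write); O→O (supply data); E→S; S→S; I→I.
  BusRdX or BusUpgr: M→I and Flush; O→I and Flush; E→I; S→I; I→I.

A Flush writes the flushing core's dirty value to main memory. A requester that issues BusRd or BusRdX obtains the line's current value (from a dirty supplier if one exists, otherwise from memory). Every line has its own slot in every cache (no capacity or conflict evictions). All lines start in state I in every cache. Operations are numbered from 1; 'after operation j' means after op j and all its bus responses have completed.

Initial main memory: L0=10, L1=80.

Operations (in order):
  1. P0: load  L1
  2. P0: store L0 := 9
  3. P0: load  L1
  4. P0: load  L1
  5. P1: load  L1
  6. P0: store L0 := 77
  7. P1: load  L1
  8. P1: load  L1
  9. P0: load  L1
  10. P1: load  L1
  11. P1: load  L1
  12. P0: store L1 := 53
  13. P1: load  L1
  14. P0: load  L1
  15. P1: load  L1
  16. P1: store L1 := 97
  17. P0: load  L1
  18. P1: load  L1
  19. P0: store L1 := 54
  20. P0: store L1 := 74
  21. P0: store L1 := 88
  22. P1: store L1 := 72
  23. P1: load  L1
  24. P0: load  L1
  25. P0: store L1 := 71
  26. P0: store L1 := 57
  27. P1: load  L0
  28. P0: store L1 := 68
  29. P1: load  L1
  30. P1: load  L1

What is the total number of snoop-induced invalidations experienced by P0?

[1] P0: load  L1 | P0:E(80), P1:I | bus: BusRd
[2] P0: store L0 := 9 | P0:M(9), P1:I | bus: BusRdX
[3] P0: load  L1 | P0:E(80), P1:I | bus: none
[4] P0: load  L1 | P0:E(80), P1:I | bus: none
[5] P1: load  L1 | P0:S(80), P1:S(80) | bus: BusRd
[6] P0: store L0 := 77 | P0:M(77), P1:I | bus: none
[7] P1: load  L1 | P0:S(80), P1:S(80) | bus: none
[8] P1: load  L1 | P0:S(80), P1:S(80) | bus: none
[9] P0: load  L1 | P0:S(80), P1:S(80) | bus: none
[10] P1: load  L1 | P0:S(80), P1:S(80) | bus: none
[11] P1: load  L1 | P0:S(80), P1:S(80) | bus: none
[12] P0: store L1 := 53 | P0:M(53), P1:I | bus: BusUpgr
[13] P1: load  L1 | P0:O(53), P1:S(53) | bus: BusRd
[14] P0: load  L1 | P0:O(53), P1:S(53) | bus: none
[15] P1: load  L1 | P0:O(53), P1:S(53) | bus: none
[16] P1: store L1 := 97 | P0:I, P1:M(97) | bus: BusUpgr,Flush
[17] P0: load  L1 | P0:S(97), P1:O(97) | bus: BusRd
[18] P1: load  L1 | P0:S(97), P1:O(97) | bus: none
[19] P0: store L1 := 54 | P0:M(54), P1:I | bus: BusUpgr,Flush
[20] P0: store L1 := 74 | P0:M(74), P1:I | bus: none
[21] P0: store L1 := 88 | P0:M(88), P1:I | bus: none
[22] P1: store L1 := 72 | P0:I, P1:M(72) | bus: BusRdX,Flush
[23] P1: load  L1 | P0:I, P1:M(72) | bus: none
[24] P0: load  L1 | P0:S(72), P1:O(72) | bus: BusRd
[25] P0: store L1 := 71 | P0:M(71), P1:I | bus: BusUpgr,Flush
[26] P0: store L1 := 57 | P0:M(57), P1:I | bus: none
[27] P1: load  L0 | P0:O(77), P1:S(77) | bus: BusRd
[28] P0: store L1 := 68 | P0:M(68), P1:I | bus: none
[29] P1: load  L1 | P0:O(68), P1:S(68) | bus: BusRd
[30] P1: load  L1 | P0:O(68), P1:S(68) | bus: none

invalidations = 2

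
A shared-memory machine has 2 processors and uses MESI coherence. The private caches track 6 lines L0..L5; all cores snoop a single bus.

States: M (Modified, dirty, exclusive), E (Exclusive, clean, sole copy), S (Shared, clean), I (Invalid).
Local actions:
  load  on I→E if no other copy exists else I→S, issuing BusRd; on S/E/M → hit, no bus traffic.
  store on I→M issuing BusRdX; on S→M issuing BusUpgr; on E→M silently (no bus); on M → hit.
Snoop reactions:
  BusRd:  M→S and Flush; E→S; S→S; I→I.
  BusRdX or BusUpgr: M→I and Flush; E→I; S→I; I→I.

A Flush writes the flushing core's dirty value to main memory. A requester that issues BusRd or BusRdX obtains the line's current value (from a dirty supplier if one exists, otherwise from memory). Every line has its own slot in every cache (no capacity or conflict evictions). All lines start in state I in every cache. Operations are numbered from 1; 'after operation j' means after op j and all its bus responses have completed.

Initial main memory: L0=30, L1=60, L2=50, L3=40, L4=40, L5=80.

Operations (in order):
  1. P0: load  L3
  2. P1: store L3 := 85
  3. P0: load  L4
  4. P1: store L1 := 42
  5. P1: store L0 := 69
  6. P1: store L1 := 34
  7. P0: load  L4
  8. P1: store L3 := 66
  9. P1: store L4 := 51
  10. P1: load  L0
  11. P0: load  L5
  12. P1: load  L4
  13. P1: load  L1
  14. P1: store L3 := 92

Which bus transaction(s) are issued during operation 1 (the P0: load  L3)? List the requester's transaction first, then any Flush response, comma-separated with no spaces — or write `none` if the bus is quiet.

[1] P0: load  L3 | P0:E(40), P1:I | bus: BusRd
[2] P1: store L3 := 85 | P0:I, P1:M(85) | bus: BusRdX
[3] P0: load  L4 | P0:E(40), P1:I | bus: BusRd
[4] P1: store L1 := 42 | P0:I, P1:M(42) | bus: BusRdX
[5] P1: store L0 := 69 | P0:I, P1:M(69) | bus: BusRdX
[6] P1: store L1 := 34 | P0:I, P1:M(34) | bus: none
[7] P0: load  L4 | P0:E(40), P1:I | bus: none
[8] P1: store L3 := 66 | P0:I, P1:M(66) | bus: none
[9] P1: store L4 := 51 | P0:I, P1:M(51) | bus: BusRdX
[10] P1: load  L0 | P0:I, P1:M(69) | bus: none
[11] P0: load  L5 | P0:E(80), P1:I | bus: BusRd
[12] P1: load  L4 | P0:I, P1:M(51) | bus: none
[13] P1: load  L1 | P0:I, P1:M(34) | bus: none
[14] P1: store L3 := 92 | P0:I, P1:M(92) | bus: none

bus = BusRd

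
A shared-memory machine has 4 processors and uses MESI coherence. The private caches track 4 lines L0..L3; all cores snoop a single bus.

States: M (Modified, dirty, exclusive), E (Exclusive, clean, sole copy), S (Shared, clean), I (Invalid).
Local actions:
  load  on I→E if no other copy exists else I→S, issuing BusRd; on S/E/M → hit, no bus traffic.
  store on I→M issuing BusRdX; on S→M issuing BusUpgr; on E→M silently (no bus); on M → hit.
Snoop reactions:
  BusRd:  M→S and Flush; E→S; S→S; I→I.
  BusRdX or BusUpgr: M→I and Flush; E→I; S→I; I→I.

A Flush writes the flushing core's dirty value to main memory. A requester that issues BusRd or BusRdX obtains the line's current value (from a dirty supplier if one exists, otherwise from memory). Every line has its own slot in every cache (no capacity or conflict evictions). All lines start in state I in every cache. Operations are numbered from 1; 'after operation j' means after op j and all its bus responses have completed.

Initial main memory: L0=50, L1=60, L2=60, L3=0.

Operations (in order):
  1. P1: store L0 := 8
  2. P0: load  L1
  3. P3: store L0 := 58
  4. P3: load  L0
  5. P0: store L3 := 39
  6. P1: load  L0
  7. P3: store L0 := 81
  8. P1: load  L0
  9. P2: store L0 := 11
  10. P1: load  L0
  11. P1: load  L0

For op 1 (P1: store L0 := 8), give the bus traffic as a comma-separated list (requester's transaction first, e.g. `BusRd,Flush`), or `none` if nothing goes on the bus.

  op1 P1: store L0 := 8 → I/M/I/I on L0; bus BusRdX; mem=50
  op2 P0: load  L1 → E/I/I/I on L1; bus BusRd; mem=60
  op3 P3: store L0 := 58 → I/I/I/M on L0; bus BusRdX Flush; mem=8
  op4 P3: load  L0 → I/I/I/M on L0; bus (none); mem=8
  op5 P0: store L3 := 39 → M/I/I/I on L3; bus BusRdX; mem=0
  op6 P1: load  L0 → I/S/I/S on L0; bus BusRd Flush; mem=58
  op7 P3: store L0 := 81 → I/I/I/M on L0; bus BusUpgr; mem=58
  op8 P1: load  L0 → I/S/I/S on L0; bus BusRd Flush; mem=81
  op9 P2: store L0 := 11 → I/I/M/I on L0; bus BusRdX; mem=81
  op10 P1: load  L0 → I/S/S/I on L0; bus BusRd Flush; mem=11
  op11 P1: load  L0 → I/S/S/I on L0; bus (none); mem=11

bus = BusRdX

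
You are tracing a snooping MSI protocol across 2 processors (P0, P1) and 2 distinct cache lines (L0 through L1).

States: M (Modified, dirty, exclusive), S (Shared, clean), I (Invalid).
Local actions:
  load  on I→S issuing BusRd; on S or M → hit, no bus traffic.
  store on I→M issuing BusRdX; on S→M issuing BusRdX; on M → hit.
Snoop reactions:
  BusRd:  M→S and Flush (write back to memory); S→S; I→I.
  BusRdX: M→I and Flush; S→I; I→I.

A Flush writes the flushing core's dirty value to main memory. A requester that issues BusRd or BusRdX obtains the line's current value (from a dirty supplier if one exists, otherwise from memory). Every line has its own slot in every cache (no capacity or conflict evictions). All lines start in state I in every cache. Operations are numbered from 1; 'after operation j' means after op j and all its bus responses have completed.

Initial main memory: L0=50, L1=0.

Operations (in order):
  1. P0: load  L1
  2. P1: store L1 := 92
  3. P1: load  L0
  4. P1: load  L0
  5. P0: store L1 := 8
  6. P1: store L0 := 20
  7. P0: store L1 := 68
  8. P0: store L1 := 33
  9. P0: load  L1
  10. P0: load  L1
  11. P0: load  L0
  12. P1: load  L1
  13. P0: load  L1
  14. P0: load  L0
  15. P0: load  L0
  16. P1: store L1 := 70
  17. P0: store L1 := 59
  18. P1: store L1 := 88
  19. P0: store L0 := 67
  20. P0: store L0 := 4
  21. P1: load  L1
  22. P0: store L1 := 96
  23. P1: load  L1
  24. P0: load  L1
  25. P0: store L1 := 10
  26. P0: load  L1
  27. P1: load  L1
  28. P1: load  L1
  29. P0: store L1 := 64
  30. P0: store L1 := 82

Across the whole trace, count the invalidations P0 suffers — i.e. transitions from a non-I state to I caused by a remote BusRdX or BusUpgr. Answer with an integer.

step 1: P0: load  L1  ⟶  SI  (L1)  txn=BusRd  M[L1]=0
step 2: P1: store L1 := 92  ⟶  IM  (L1)  txn=BusRdX  M[L1]=0
step 3: P1: load  L0  ⟶  IS  (L0)  txn=BusRd  M[L0]=50
step 4: P1: load  L0  ⟶  IS  (L0)  txn=∅  M[L0]=50
step 5: P0: store L1 := 8  ⟶  MI  (L1)  txn=BusRdX+Flush  M[L1]=92
step 6: P1: store L0 := 20  ⟶  IM  (L0)  txn=BusRdX  M[L0]=50
step 7: P0: store L1 := 68  ⟶  MI  (L1)  txn=∅  M[L1]=92
step 8: P0: store L1 := 33  ⟶  MI  (L1)  txn=∅  M[L1]=92
step 9: P0: load  L1  ⟶  MI  (L1)  txn=∅  M[L1]=92
step 10: P0: load  L1  ⟶  MI  (L1)  txn=∅  M[L1]=92
step 11: P0: load  L0  ⟶  SS  (L0)  txn=BusRd+Flush  M[L0]=20
step 12: P1: load  L1  ⟶  SS  (L1)  txn=BusRd+Flush  M[L1]=33
step 13: P0: load  L1  ⟶  SS  (L1)  txn=∅  M[L1]=33
step 14: P0: load  L0  ⟶  SS  (L0)  txn=∅  M[L0]=20
step 15: P0: load  L0  ⟶  SS  (L0)  txn=∅  M[L0]=20
step 16: P1: store L1 := 70  ⟶  IM  (L1)  txn=BusRdX  M[L1]=33
step 17: P0: store L1 := 59  ⟶  MI  (L1)  txn=BusRdX+Flush  M[L1]=70
step 18: P1: store L1 := 88  ⟶  IM  (L1)  txn=BusRdX+Flush  M[L1]=59
step 19: P0: store L0 := 67  ⟶  MI  (L0)  txn=BusRdX  M[L0]=20
step 20: P0: store L0 := 4  ⟶  MI  (L0)  txn=∅  M[L0]=20
step 21: P1: load  L1  ⟶  IM  (L1)  txn=∅  M[L1]=59
step 22: P0: store L1 := 96  ⟶  MI  (L1)  txn=BusRdX+Flush  M[L1]=88
step 23: P1: load  L1  ⟶  SS  (L1)  txn=BusRd+Flush  M[L1]=96
step 24: P0: load  L1  ⟶  SS  (L1)  txn=∅  M[L1]=96
step 25: P0: store L1 := 10  ⟶  MI  (L1)  txn=BusRdX  M[L1]=96
step 26: P0: load  L1  ⟶  MI  (L1)  txn=∅  M[L1]=96
step 27: P1: load  L1  ⟶  SS  (L1)  txn=BusRd+Flush  M[L1]=10
step 28: P1: load  L1  ⟶  SS  (L1)  txn=∅  M[L1]=10
step 29: P0: store L1 := 64  ⟶  MI  (L1)  txn=BusRdX  M[L1]=10
step 30: P0: store L1 := 82  ⟶  MI  (L1)  txn=∅  M[L1]=10

invalidations = 3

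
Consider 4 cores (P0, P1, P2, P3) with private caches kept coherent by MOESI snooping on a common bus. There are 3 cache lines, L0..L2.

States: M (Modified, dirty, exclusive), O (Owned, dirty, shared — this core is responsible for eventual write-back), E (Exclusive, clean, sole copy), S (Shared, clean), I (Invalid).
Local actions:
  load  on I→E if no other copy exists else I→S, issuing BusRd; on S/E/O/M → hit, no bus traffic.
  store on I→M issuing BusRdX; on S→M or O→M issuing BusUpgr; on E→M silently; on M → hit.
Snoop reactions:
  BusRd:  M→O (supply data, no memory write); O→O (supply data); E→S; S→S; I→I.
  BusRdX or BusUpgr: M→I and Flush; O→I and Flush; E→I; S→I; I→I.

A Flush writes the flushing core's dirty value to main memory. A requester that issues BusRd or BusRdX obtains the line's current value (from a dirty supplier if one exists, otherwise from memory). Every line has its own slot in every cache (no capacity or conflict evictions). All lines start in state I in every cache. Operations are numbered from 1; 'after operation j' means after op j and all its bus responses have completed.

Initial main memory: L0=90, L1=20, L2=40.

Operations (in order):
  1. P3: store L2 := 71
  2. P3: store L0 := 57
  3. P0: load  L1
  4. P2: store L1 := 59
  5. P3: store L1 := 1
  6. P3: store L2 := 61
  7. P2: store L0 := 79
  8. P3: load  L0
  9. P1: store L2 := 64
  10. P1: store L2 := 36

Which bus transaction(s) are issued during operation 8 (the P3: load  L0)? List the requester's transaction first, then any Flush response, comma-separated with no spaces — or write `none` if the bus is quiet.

bus = BusRd

step 1: P3: store L2 := 71  ⟶  IIIM  (L2)  txn=BusRdX  M[L2]=40
step 2: P3: store L0 := 57  ⟶  IIIM  (L0)  txn=BusRdX  M[L0]=90
step 3: P0: load  L1  ⟶  EIII  (L1)  txn=BusRd  M[L1]=20
step 4: P2: store L1 := 59  ⟶  IIMI  (L1)  txn=BusRdX  M[L1]=20
step 5: P3: store L1 := 1  ⟶  IIIM  (L1)  txn=BusRdX+Flush  M[L1]=59
step 6: P3: store L2 := 61  ⟶  IIIM  (L2)  txn=∅  M[L2]=40
step 7: P2: store L0 := 79  ⟶  IIMI  (L0)  txn=BusRdX+Flush  M[L0]=57
step 8: P3: load  L0  ⟶  IIOS  (L0)  txn=BusRd  M[L0]=57
step 9: P1: store L2 := 64  ⟶  IMII  (L2)  txn=BusRdX+Flush  M[L2]=61
step 10: P1: store L2 := 36  ⟶  IMII  (L2)  txn=∅  M[L2]=61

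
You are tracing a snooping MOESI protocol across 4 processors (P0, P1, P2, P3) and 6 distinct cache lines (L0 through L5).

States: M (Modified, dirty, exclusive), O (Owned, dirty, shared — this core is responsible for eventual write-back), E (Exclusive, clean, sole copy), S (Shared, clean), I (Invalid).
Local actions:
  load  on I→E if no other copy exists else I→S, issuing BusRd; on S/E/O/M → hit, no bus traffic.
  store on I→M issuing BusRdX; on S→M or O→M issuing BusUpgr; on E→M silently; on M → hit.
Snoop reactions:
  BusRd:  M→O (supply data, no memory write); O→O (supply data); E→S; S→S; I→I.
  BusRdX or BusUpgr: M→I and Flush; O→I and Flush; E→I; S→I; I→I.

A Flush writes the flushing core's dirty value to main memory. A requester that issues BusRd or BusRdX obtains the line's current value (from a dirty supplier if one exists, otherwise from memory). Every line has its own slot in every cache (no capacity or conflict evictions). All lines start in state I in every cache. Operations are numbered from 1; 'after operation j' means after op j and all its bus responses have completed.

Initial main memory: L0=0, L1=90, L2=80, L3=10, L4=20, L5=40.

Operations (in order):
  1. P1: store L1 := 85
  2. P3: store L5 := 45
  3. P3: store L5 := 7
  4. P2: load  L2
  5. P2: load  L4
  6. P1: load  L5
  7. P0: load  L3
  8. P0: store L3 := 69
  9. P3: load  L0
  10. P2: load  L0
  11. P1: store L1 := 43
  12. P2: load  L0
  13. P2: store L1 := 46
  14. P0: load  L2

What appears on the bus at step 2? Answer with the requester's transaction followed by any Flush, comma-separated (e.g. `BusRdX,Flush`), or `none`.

[1] P1: store L1 := 85 | P0:I, P1:M(85), P2:I, P3:I | bus: BusRdX
[2] P3: store L5 := 45 | P0:I, P1:I, P2:I, P3:M(45) | bus: BusRdX
[3] P3: store L5 := 7 | P0:I, P1:I, P2:I, P3:M(7) | bus: none
[4] P2: load  L2 | P0:I, P1:I, P2:E(80), P3:I | bus: BusRd
[5] P2: load  L4 | P0:I, P1:I, P2:E(20), P3:I | bus: BusRd
[6] P1: load  L5 | P0:I, P1:S(7), P2:I, P3:O(7) | bus: BusRd
[7] P0: load  L3 | P0:E(10), P1:I, P2:I, P3:I | bus: BusRd
[8] P0: store L3 := 69 | P0:M(69), P1:I, P2:I, P3:I | bus: none
[9] P3: load  L0 | P0:I, P1:I, P2:I, P3:E(0) | bus: BusRd
[10] P2: load  L0 | P0:I, P1:I, P2:S(0), P3:S(0) | bus: BusRd
[11] P1: store L1 := 43 | P0:I, P1:M(43), P2:I, P3:I | bus: none
[12] P2: load  L0 | P0:I, P1:I, P2:S(0), P3:S(0) | bus: none
[13] P2: store L1 := 46 | P0:I, P1:I, P2:M(46), P3:I | bus: BusRdX,Flush
[14] P0: load  L2 | P0:S(80), P1:I, P2:S(80), P3:I | bus: BusRd

bus = BusRdX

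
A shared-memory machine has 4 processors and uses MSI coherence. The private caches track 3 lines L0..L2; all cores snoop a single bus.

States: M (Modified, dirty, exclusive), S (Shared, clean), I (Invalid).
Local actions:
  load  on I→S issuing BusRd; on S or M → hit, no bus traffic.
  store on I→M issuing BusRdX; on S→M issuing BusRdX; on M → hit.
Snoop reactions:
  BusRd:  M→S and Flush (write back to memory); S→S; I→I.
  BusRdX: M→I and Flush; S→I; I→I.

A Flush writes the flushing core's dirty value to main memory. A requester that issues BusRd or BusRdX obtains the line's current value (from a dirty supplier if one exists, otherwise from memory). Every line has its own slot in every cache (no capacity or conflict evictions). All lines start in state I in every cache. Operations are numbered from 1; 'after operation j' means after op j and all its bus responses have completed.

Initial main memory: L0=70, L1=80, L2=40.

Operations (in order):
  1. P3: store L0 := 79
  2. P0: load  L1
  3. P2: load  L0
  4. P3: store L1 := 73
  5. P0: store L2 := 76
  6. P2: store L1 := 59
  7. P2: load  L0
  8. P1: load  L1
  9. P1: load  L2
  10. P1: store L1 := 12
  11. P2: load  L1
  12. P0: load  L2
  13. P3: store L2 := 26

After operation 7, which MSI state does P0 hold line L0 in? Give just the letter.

step 1: P3: store L0 := 79  ⟶  IIIM  (L0)  txn=BusRdX  M[L0]=70
step 2: P0: load  L1  ⟶  SIII  (L1)  txn=BusRd  M[L1]=80
step 3: P2: load  L0  ⟶  IISS  (L0)  txn=BusRd+Flush  M[L0]=79
step 4: P3: store L1 := 73  ⟶  IIIM  (L1)  txn=BusRdX  M[L1]=80
step 5: P0: store L2 := 76  ⟶  MIII  (L2)  txn=BusRdX  M[L2]=40
step 6: P2: store L1 := 59  ⟶  IIMI  (L1)  txn=BusRdX+Flush  M[L1]=73
step 7: P2: load  L0  ⟶  IISS  (L0)  txn=∅  M[L0]=79
step 8: P1: load  L1  ⟶  ISSI  (L1)  txn=BusRd+Flush  M[L1]=59
step 9: P1: load  L2  ⟶  SSII  (L2)  txn=BusRd+Flush  M[L2]=76
step 10: P1: store L1 := 12  ⟶  IMII  (L1)  txn=BusRdX  M[L1]=59
step 11: P2: load  L1  ⟶  ISSI  (L1)  txn=BusRd+Flush  M[L1]=12
step 12: P0: load  L2  ⟶  SSII  (L2)  txn=∅  M[L2]=76
step 13: P3: store L2 := 26  ⟶  IIIM  (L2)  txn=BusRdX  M[L2]=76

state = I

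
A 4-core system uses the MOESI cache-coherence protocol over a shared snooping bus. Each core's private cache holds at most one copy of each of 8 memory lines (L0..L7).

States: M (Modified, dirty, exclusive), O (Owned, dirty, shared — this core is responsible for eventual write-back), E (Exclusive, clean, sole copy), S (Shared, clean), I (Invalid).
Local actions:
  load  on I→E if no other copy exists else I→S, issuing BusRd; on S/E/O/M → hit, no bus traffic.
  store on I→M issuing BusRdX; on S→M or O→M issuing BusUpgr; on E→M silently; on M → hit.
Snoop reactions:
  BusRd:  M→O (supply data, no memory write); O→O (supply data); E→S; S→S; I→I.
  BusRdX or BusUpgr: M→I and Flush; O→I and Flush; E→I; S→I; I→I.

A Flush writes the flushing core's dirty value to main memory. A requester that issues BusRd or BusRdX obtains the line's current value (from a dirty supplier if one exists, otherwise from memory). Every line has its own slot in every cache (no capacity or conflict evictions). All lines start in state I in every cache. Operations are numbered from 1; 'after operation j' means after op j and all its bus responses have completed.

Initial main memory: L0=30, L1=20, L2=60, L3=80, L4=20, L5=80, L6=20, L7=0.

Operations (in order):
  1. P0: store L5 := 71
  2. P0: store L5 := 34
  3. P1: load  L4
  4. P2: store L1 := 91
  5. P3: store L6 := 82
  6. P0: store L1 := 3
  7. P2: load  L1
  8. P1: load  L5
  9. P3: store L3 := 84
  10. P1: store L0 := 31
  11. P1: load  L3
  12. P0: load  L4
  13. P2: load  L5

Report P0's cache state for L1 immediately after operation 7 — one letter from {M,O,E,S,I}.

[1] P0: store L5 := 71 | P0:M(71), P1:I, P2:I, P3:I | bus: BusRdX
[2] P0: store L5 := 34 | P0:M(34), P1:I, P2:I, P3:I | bus: none
[3] P1: load  L4 | P0:I, P1:E(20), P2:I, P3:I | bus: BusRd
[4] P2: store L1 := 91 | P0:I, P1:I, P2:M(91), P3:I | bus: BusRdX
[5] P3: store L6 := 82 | P0:I, P1:I, P2:I, P3:M(82) | bus: BusRdX
[6] P0: store L1 := 3 | P0:M(3), P1:I, P2:I, P3:I | bus: BusRdX,Flush
[7] P2: load  L1 | P0:O(3), P1:I, P2:S(3), P3:I | bus: BusRd
[8] P1: load  L5 | P0:O(34), P1:S(34), P2:I, P3:I | bus: BusRd
[9] P3: store L3 := 84 | P0:I, P1:I, P2:I, P3:M(84) | bus: BusRdX
[10] P1: store L0 := 31 | P0:I, P1:M(31), P2:I, P3:I | bus: BusRdX
[11] P1: load  L3 | P0:I, P1:S(84), P2:I, P3:O(84) | bus: BusRd
[12] P0: load  L4 | P0:S(20), P1:S(20), P2:I, P3:I | bus: BusRd
[13] P2: load  L5 | P0:O(34), P1:S(34), P2:S(34), P3:I | bus: BusRd

state = O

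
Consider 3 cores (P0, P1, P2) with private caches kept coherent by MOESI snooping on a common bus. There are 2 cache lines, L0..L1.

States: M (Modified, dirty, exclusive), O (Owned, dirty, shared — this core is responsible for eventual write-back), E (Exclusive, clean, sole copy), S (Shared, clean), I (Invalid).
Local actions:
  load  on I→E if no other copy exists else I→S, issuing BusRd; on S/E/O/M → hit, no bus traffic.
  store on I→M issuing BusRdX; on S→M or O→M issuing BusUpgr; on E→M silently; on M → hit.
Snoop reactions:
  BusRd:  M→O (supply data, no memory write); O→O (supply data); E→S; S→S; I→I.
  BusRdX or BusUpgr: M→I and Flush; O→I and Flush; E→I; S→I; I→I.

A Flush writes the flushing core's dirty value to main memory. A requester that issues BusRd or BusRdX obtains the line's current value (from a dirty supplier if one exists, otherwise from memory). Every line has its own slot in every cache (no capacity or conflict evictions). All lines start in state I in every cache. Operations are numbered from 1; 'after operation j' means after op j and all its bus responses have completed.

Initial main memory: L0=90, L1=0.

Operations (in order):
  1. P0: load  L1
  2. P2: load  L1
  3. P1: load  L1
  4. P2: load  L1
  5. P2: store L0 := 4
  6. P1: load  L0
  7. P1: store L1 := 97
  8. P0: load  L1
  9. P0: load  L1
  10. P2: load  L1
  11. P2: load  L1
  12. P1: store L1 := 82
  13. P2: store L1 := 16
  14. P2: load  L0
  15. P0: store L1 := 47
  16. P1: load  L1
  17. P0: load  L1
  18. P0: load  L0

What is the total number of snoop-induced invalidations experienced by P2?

invalidations = 3

  op1 P0: load  L1 → E/I/I on L1; bus BusRd; mem=0
  op2 P2: load  L1 → S/I/S on L1; bus BusRd; mem=0
  op3 P1: load  L1 → S/S/S on L1; bus BusRd; mem=0
  op4 P2: load  L1 → S/S/S on L1; bus (none); mem=0
  op5 P2: store L0 := 4 → I/I/M on L0; bus BusRdX; mem=90
  op6 P1: load  L0 → I/S/O on L0; bus BusRd; mem=90
  op7 P1: store L1 := 97 → I/M/I on L1; bus BusUpgr; mem=0
  op8 P0: load  L1 → S/O/I on L1; bus BusRd; mem=0
  op9 P0: load  L1 → S/O/I on L1; bus (none); mem=0
  op10 P2: load  L1 → S/O/S on L1; bus BusRd; mem=0
  op11 P2: load  L1 → S/O/S on L1; bus (none); mem=0
  op12 P1: store L1 := 82 → I/M/I on L1; bus BusUpgr; mem=0
  op13 P2: store L1 := 16 → I/I/M on L1; bus BusRdX Flush; mem=82
  op14 P2: load  L0 → I/S/O on L0; bus (none); mem=90
  op15 P0: store L1 := 47 → M/I/I on L1; bus BusRdX Flush; mem=16
  op16 P1: load  L1 → O/S/I on L1; bus BusRd; mem=16
  op17 P0: load  L1 → O/S/I on L1; bus (none); mem=16
  op18 P0: load  L0 → S/S/O on L0; bus BusRd; mem=90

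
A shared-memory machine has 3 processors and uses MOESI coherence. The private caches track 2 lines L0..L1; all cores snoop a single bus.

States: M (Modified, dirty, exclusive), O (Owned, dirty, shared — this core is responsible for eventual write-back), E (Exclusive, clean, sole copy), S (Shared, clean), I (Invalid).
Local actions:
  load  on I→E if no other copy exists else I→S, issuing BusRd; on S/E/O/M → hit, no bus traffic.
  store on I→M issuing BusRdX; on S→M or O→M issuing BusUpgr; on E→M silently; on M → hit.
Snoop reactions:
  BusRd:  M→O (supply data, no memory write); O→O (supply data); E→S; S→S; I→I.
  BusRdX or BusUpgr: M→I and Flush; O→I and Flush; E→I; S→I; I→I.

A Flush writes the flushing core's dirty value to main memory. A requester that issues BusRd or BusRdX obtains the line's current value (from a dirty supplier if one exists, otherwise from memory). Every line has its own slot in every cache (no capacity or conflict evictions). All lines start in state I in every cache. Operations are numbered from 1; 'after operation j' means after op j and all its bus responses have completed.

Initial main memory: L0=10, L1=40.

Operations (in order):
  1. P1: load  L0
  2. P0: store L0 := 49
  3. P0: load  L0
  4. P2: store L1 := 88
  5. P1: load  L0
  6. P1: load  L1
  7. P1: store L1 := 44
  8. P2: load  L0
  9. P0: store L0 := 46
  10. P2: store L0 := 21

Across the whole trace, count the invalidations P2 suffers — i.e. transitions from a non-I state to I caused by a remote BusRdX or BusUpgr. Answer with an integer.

invalidations = 2

  op1 P1: load  L0 → I/E/I on L0; bus BusRd; mem=10
  op2 P0: store L0 := 49 → M/I/I on L0; bus BusRdX; mem=10
  op3 P0: load  L0 → M/I/I on L0; bus (none); mem=10
  op4 P2: store L1 := 88 → I/I/M on L1; bus BusRdX; mem=40
  op5 P1: load  L0 → O/S/I on L0; bus BusRd; mem=10
  op6 P1: load  L1 → I/S/O on L1; bus BusRd; mem=40
  op7 P1: store L1 := 44 → I/M/I on L1; bus BusUpgr Flush; mem=88
  op8 P2: load  L0 → O/S/S on L0; bus BusRd; mem=10
  op9 P0: store L0 := 46 → M/I/I on L0; bus BusUpgr; mem=10
  op10 P2: store L0 := 21 → I/I/M on L0; bus BusRdX Flush; mem=46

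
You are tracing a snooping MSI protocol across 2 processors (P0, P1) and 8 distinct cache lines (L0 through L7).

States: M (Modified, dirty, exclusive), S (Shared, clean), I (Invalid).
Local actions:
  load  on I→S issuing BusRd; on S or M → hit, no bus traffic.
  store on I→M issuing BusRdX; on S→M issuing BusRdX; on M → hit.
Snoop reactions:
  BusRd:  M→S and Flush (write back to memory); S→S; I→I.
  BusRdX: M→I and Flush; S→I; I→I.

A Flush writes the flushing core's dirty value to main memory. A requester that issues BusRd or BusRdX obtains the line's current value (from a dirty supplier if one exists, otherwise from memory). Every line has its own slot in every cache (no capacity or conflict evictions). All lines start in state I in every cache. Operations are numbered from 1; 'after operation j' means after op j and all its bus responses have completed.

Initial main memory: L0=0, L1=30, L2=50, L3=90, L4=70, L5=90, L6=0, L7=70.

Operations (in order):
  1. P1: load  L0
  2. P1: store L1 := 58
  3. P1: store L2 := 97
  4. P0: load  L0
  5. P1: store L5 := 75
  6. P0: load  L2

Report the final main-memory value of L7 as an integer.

memory[L7] = 70

  op1 P1: load  L0 → I/S on L0; bus BusRd; mem=0
  op2 P1: store L1 := 58 → I/M on L1; bus BusRdX; mem=30
  op3 P1: store L2 := 97 → I/M on L2; bus BusRdX; mem=50
  op4 P0: load  L0 → S/S on L0; bus BusRd; mem=0
  op5 P1: store L5 := 75 → I/M on L5; bus BusRdX; mem=90
  op6 P0: load  L2 → S/S on L2; bus BusRd Flush; mem=97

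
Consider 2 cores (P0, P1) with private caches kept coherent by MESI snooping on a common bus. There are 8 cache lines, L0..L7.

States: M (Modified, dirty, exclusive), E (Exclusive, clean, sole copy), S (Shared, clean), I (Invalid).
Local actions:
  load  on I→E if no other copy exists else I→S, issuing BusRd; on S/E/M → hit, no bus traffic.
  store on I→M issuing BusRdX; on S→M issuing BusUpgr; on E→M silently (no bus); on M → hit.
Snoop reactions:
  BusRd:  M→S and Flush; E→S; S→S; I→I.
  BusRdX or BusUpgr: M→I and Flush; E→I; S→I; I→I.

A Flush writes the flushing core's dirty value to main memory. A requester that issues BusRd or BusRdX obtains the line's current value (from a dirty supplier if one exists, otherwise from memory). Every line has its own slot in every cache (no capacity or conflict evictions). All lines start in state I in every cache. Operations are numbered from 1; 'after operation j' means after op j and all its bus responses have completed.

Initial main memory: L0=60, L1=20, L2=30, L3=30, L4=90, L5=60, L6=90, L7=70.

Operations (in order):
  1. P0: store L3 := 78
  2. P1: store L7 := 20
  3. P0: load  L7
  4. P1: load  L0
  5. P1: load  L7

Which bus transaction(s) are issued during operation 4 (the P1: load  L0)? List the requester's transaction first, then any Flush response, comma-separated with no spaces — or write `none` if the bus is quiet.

bus = BusRd

1. P0: store L3 := 78  bus=[BusRdX]  L3: P0=M P1=I  mem[L3]=30
2. P1: store L7 := 20  bus=[BusRdX]  L7: P0=I P1=M  mem[L7]=70
3. P0: load  L7  bus=[BusRd,Flush]  L7: P0=S P1=S  mem[L7]=20
4. P1: load  L0  bus=[BusRd]  L0: P0=I P1=E  mem[L0]=60
5. P1: load  L7  bus=[-]  L7: P0=S P1=S  mem[L7]=20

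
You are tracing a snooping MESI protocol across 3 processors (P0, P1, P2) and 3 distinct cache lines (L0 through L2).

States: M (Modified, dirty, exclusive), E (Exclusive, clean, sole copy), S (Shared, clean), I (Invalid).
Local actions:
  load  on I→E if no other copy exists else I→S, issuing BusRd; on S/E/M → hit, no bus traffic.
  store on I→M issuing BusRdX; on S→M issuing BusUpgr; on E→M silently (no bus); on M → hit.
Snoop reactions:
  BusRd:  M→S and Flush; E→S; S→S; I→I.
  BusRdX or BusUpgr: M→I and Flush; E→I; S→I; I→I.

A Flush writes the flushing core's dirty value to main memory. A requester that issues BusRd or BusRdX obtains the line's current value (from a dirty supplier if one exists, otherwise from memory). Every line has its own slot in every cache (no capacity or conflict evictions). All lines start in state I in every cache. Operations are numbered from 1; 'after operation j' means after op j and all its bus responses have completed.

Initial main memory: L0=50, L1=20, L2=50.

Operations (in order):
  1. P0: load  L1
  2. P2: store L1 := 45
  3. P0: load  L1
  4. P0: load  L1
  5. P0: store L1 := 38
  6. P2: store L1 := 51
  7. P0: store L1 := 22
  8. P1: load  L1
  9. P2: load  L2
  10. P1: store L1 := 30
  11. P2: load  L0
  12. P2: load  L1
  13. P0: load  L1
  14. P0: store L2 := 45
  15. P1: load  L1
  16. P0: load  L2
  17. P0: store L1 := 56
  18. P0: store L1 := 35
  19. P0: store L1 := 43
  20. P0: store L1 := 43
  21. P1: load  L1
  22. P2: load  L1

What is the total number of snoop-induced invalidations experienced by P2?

1. P0: load  L1  bus=[BusRd]  L1: P0=E P1=I P2=I  mem[L1]=20
2. P2: store L1 := 45  bus=[BusRdX]  L1: P0=I P1=I P2=M  mem[L1]=20
3. P0: load  L1  bus=[BusRd,Flush]  L1: P0=S P1=I P2=S  mem[L1]=45
4. P0: load  L1  bus=[-]  L1: P0=S P1=I P2=S  mem[L1]=45
5. P0: store L1 := 38  bus=[BusUpgr]  L1: P0=M P1=I P2=I  mem[L1]=45
6. P2: store L1 := 51  bus=[BusRdX,Flush]  L1: P0=I P1=I P2=M  mem[L1]=38
7. P0: store L1 := 22  bus=[BusRdX,Flush]  L1: P0=M P1=I P2=I  mem[L1]=51
8. P1: load  L1  bus=[BusRd,Flush]  L1: P0=S P1=S P2=I  mem[L1]=22
9. P2: load  L2  bus=[BusRd]  L2: P0=I P1=I P2=E  mem[L2]=50
10. P1: store L1 := 30  bus=[BusUpgr]  L1: P0=I P1=M P2=I  mem[L1]=22
11. P2: load  L0  bus=[BusRd]  L0: P0=I P1=I P2=E  mem[L0]=50
12. P2: load  L1  bus=[BusRd,Flush]  L1: P0=I P1=S P2=S  mem[L1]=30
13. P0: load  L1  bus=[BusRd]  L1: P0=S P1=S P2=S  mem[L1]=30
14. P0: store L2 := 45  bus=[BusRdX]  L2: P0=M P1=I P2=I  mem[L2]=50
15. P1: load  L1  bus=[-]  L1: P0=S P1=S P2=S  mem[L1]=30
16. P0: load  L2  bus=[-]  L2: P0=M P1=I P2=I  mem[L2]=50
17. P0: store L1 := 56  bus=[BusUpgr]  L1: P0=M P1=I P2=I  mem[L1]=30
18. P0: store L1 := 35  bus=[-]  L1: P0=M P1=I P2=I  mem[L1]=30
19. P0: store L1 := 43  bus=[-]  L1: P0=M P1=I P2=I  mem[L1]=30
20. P0: store L1 := 43  bus=[-]  L1: P0=M P1=I P2=I  mem[L1]=30
21. P1: load  L1  bus=[BusRd,Flush]  L1: P0=S P1=S P2=I  mem[L1]=43
22. P2: load  L1  bus=[BusRd]  L1: P0=S P1=S P2=S  mem[L1]=43

invalidations = 4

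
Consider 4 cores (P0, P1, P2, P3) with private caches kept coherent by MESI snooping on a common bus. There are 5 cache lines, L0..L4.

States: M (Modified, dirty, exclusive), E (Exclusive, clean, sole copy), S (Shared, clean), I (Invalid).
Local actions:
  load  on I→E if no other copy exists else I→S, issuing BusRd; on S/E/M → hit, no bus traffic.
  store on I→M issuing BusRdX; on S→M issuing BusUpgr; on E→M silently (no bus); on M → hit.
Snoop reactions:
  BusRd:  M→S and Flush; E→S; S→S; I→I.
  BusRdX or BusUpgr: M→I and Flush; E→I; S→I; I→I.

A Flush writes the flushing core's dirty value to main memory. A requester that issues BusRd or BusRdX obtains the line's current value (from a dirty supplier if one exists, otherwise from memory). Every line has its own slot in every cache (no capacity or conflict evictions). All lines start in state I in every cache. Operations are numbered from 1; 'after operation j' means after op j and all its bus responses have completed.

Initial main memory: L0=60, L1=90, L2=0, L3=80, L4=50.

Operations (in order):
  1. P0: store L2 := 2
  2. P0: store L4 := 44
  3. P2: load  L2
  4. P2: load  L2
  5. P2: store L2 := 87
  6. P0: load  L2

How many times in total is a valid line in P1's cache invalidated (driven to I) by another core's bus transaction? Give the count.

step 1: P0: store L2 := 2  ⟶  MIII  (L2)  txn=BusRdX  M[L2]=0
step 2: P0: store L4 := 44  ⟶  MIII  (L4)  txn=BusRdX  M[L4]=50
step 3: P2: load  L2  ⟶  SISI  (L2)  txn=BusRd+Flush  M[L2]=2
step 4: P2: load  L2  ⟶  SISI  (L2)  txn=∅  M[L2]=2
step 5: P2: store L2 := 87  ⟶  IIMI  (L2)  txn=BusUpgr  M[L2]=2
step 6: P0: load  L2  ⟶  SISI  (L2)  txn=BusRd+Flush  M[L2]=87

invalidations = 0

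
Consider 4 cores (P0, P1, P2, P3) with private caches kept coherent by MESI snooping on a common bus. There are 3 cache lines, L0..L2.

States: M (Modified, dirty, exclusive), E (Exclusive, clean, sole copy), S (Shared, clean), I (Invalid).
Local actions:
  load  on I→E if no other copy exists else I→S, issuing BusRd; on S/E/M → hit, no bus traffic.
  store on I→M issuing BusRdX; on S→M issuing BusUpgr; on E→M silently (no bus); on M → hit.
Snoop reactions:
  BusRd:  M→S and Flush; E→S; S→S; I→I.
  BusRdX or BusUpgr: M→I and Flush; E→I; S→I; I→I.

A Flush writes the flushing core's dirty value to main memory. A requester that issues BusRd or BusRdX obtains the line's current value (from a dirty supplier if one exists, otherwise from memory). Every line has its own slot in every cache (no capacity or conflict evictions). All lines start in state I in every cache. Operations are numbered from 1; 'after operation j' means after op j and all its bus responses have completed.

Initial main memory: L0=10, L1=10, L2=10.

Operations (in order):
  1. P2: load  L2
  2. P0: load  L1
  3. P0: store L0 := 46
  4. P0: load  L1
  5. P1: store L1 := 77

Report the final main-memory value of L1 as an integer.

step 1: P2: load  L2  ⟶  IIEI  (L2)  txn=BusRd  M[L2]=10
step 2: P0: load  L1  ⟶  EIII  (L1)  txn=BusRd  M[L1]=10
step 3: P0: store L0 := 46  ⟶  MIII  (L0)  txn=BusRdX  M[L0]=10
step 4: P0: load  L1  ⟶  EIII  (L1)  txn=∅  M[L1]=10
step 5: P1: store L1 := 77  ⟶  IMII  (L1)  txn=BusRdX  M[L1]=10

memory[L1] = 10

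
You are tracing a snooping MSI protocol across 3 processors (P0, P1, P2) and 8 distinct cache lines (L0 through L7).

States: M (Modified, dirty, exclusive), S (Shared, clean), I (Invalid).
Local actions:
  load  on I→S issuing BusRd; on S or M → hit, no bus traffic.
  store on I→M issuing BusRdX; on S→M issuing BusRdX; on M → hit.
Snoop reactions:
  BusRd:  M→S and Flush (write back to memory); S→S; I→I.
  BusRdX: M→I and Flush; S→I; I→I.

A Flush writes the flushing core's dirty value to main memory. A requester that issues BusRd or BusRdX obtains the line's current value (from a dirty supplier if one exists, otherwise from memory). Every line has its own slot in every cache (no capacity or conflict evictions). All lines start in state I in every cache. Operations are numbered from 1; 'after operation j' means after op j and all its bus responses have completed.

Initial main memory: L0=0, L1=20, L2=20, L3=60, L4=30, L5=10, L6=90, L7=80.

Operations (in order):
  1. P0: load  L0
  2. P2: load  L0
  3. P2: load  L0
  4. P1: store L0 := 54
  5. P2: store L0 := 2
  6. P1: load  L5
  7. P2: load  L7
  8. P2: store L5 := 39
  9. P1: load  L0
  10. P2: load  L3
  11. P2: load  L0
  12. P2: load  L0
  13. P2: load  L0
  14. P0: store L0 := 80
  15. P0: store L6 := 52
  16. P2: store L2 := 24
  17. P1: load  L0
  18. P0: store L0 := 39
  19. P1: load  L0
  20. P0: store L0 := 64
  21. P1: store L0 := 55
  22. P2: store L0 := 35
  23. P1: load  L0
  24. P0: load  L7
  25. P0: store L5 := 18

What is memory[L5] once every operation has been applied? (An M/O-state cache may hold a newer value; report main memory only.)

1. P0: load  L0  bus=[BusRd]  L0: P0=S P1=I P2=I  mem[L0]=0
2. P2: load  L0  bus=[BusRd]  L0: P0=S P1=I P2=S  mem[L0]=0
3. P2: load  L0  bus=[-]  L0: P0=S P1=I P2=S  mem[L0]=0
4. P1: store L0 := 54  bus=[BusRdX]  L0: P0=I P1=M P2=I  mem[L0]=0
5. P2: store L0 := 2  bus=[BusRdX,Flush]  L0: P0=I P1=I P2=M  mem[L0]=54
6. P1: load  L5  bus=[BusRd]  L5: P0=I P1=S P2=I  mem[L5]=10
7. P2: load  L7  bus=[BusRd]  L7: P0=I P1=I P2=S  mem[L7]=80
8. P2: store L5 := 39  bus=[BusRdX]  L5: P0=I P1=I P2=M  mem[L5]=10
9. P1: load  L0  bus=[BusRd,Flush]  L0: P0=I P1=S P2=S  mem[L0]=2
10. P2: load  L3  bus=[BusRd]  L3: P0=I P1=I P2=S  mem[L3]=60
11. P2: load  L0  bus=[-]  L0: P0=I P1=S P2=S  mem[L0]=2
12. P2: load  L0  bus=[-]  L0: P0=I P1=S P2=S  mem[L0]=2
13. P2: load  L0  bus=[-]  L0: P0=I P1=S P2=S  mem[L0]=2
14. P0: store L0 := 80  bus=[BusRdX]  L0: P0=M P1=I P2=I  mem[L0]=2
15. P0: store L6 := 52  bus=[BusRdX]  L6: P0=M P1=I P2=I  mem[L6]=90
16. P2: store L2 := 24  bus=[BusRdX]  L2: P0=I P1=I P2=M  mem[L2]=20
17. P1: load  L0  bus=[BusRd,Flush]  L0: P0=S P1=S P2=I  mem[L0]=80
18. P0: store L0 := 39  bus=[BusRdX]  L0: P0=M P1=I P2=I  mem[L0]=80
19. P1: load  L0  bus=[BusRd,Flush]  L0: P0=S P1=S P2=I  mem[L0]=39
20. P0: store L0 := 64  bus=[BusRdX]  L0: P0=M P1=I P2=I  mem[L0]=39
21. P1: store L0 := 55  bus=[BusRdX,Flush]  L0: P0=I P1=M P2=I  mem[L0]=64
22. P2: store L0 := 35  bus=[BusRdX,Flush]  L0: P0=I P1=I P2=M  mem[L0]=55
23. P1: load  L0  bus=[BusRd,Flush]  L0: P0=I P1=S P2=S  mem[L0]=35
24. P0: load  L7  bus=[BusRd]  L7: P0=S P1=I P2=S  mem[L7]=80
25. P0: store L5 := 18  bus=[BusRdX,Flush]  L5: P0=M P1=I P2=I  mem[L5]=39

memory[L5] = 39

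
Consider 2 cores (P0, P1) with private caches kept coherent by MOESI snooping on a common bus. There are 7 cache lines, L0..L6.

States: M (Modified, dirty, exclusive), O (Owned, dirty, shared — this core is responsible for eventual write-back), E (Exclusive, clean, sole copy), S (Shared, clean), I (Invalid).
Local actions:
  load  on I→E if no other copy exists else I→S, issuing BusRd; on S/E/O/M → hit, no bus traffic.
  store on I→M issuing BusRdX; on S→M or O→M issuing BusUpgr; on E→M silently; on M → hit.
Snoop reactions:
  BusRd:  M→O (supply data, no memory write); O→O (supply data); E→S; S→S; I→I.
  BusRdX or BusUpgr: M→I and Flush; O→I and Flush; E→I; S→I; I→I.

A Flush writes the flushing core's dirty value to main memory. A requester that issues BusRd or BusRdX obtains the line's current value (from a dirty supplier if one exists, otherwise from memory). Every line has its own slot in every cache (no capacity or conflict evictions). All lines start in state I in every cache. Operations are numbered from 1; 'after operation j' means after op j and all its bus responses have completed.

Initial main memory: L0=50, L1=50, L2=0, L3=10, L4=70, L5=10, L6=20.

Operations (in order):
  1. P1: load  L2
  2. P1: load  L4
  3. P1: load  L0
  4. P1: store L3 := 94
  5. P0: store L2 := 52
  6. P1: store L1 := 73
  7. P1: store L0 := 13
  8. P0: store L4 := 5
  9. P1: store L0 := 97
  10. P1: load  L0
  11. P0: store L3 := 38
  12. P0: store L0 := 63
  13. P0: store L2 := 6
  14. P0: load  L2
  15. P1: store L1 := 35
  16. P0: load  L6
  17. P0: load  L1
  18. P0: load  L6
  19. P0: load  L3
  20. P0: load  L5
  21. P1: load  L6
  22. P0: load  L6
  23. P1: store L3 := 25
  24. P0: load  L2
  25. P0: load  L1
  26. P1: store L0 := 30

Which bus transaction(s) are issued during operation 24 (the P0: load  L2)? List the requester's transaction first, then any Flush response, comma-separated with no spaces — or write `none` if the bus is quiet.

[1] P1: load  L2 | P0:I, P1:E(0) | bus: BusRd
[2] P1: load  L4 | P0:I, P1:E(70) | bus: BusRd
[3] P1: load  L0 | P0:I, P1:E(50) | bus: BusRd
[4] P1: store L3 := 94 | P0:I, P1:M(94) | bus: BusRdX
[5] P0: store L2 := 52 | P0:M(52), P1:I | bus: BusRdX
[6] P1: store L1 := 73 | P0:I, P1:M(73) | bus: BusRdX
[7] P1: store L0 := 13 | P0:I, P1:M(13) | bus: none
[8] P0: store L4 := 5 | P0:M(5), P1:I | bus: BusRdX
[9] P1: store L0 := 97 | P0:I, P1:M(97) | bus: none
[10] P1: load  L0 | P0:I, P1:M(97) | bus: none
[11] P0: store L3 := 38 | P0:M(38), P1:I | bus: BusRdX,Flush
[12] P0: store L0 := 63 | P0:M(63), P1:I | bus: BusRdX,Flush
[13] P0: store L2 := 6 | P0:M(6), P1:I | bus: none
[14] P0: load  L2 | P0:M(6), P1:I | bus: none
[15] P1: store L1 := 35 | P0:I, P1:M(35) | bus: none
[16] P0: load  L6 | P0:E(20), P1:I | bus: BusRd
[17] P0: load  L1 | P0:S(35), P1:O(35) | bus: BusRd
[18] P0: load  L6 | P0:E(20), P1:I | bus: none
[19] P0: load  L3 | P0:M(38), P1:I | bus: none
[20] P0: load  L5 | P0:E(10), P1:I | bus: BusRd
[21] P1: load  L6 | P0:S(20), P1:S(20) | bus: BusRd
[22] P0: load  L6 | P0:S(20), P1:S(20) | bus: none
[23] P1: store L3 := 25 | P0:I, P1:M(25) | bus: BusRdX,Flush
[24] P0: load  L2 | P0:M(6), P1:I | bus: none
[25] P0: load  L1 | P0:S(35), P1:O(35) | bus: none
[26] P1: store L0 := 30 | P0:I, P1:M(30) | bus: BusRdX,Flush

bus = none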